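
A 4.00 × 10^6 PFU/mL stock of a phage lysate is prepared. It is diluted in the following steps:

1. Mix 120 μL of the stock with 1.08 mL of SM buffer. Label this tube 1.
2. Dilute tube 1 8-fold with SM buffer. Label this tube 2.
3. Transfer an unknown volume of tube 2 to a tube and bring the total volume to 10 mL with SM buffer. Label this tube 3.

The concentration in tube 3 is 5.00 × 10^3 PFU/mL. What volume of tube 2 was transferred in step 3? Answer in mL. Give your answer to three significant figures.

1.00 mL

Step 1: 120 μL + 1.08 mL = 1200 μL total → factor 1200/120 = 10
Step 2: 8-fold → factor 8
Step 3: v brought to 10 mL → factor = 10 mL/v
Product of known-step factors = 80
Overall factor = 4.00 × 10^6 PFU/mL / (5.00 × 10^3 PFU/mL) = 800
Step-3 factor = 800 / 80 = 10
v = 10 mL / 10 = 1.00 mL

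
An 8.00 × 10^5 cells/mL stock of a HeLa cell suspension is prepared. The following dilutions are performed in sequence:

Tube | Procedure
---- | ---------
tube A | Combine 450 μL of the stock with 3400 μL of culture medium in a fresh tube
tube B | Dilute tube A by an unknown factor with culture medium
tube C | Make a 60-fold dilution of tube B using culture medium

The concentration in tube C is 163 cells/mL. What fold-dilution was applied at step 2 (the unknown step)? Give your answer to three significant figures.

Step 1: 450 μL + 3400 μL = 3850 μL total → factor 3850/450 = 8.5556
Step 2: unknown factor x
Step 3: 60-fold → factor 60
Product of known-step factors = 513.33
Overall factor = 8.00 × 10^5 cells/mL / (163 cells/mL) = 4908
x = 4908 / 513.33 = 9.56

9.56-fold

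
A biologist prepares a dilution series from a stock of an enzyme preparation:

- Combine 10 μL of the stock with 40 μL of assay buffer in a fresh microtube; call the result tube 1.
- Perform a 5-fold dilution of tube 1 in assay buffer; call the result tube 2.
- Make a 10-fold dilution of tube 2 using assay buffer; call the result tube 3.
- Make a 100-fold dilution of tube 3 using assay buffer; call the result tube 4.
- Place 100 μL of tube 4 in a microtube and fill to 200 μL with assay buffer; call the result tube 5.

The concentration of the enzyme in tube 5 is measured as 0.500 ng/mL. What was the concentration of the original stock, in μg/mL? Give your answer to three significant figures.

Step 1: 10 μL + 40 μL = 50 μL total → factor 50/10 = 5
Step 2: 5-fold → factor 5
Step 3: 10-fold → factor 10
Step 4: 100-fold → factor 100
Step 5: 100 μL brought to 200 μL → factor 200/100 = 2
Overall dilution factor = 5 × 5 × 10 × 100 × 2 = 50000
Stock = 0.500 ng/mL × 50000 = 2.500 × 10^4 ng/mL = 25.0 μg/mL

25.0 μg/mL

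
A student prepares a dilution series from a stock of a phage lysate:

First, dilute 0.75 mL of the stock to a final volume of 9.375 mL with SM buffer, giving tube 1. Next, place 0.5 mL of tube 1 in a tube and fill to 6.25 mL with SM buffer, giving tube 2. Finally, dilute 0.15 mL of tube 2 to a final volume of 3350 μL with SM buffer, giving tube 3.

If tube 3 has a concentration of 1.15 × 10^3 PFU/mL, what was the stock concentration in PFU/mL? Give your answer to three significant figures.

Step 1: 0.75 mL brought to 9.375 mL → factor 9.375/0.75 = 12.5
Step 2: 0.5 mL brought to 6.25 mL → factor 6.25/0.5 = 12.5
Step 3: 0.15 mL brought to 3350 μL → factor 3.35/0.15 = 22.333
Overall dilution factor = 12.5 × 12.5 × 22.333 = 3489.6
Stock = 1.15 × 10^3 PFU/mL × 3489.6 = 4.01 × 10^6 PFU/mL

4.01 × 10^6 PFU/mL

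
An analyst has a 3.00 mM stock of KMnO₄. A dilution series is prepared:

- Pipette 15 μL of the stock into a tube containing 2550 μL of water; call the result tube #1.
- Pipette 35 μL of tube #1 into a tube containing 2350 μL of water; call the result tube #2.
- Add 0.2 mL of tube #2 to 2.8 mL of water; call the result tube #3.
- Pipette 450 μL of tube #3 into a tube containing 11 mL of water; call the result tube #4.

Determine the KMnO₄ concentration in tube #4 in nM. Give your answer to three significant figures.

0.675 nM

Step 1: 15 μL + 2550 μL = 2565 μL total → factor 2565/15 = 171
Step 2: 35 μL + 2350 μL = 2385 μL total → factor 2385/35 = 68.143
Step 3: 0.2 mL + 2.8 mL = 3 mL total → factor 3/0.2 = 15
Step 4: 450 μL + 11 mL = 11450 μL total → factor 11450/450 = 25.444
Overall dilution factor = 171 × 68.143 × 15 × 25.444 = 4.4473 × 10^6
Final = 3.00 mM / 4.4473 × 10^6 = 6.746 × 10^-7 mM = 0.675 nM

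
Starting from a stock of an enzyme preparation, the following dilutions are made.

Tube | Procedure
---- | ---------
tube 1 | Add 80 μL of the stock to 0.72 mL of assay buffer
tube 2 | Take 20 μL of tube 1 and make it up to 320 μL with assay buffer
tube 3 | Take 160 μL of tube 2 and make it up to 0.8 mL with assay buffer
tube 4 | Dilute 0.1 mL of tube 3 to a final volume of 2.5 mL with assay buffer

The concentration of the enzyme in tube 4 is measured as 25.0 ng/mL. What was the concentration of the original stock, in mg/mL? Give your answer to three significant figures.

0.500 mg/mL

Step 1: 80 μL + 0.72 mL = 800 μL total → factor 800/80 = 10
Step 2: 20 μL brought to 320 μL → factor 320/20 = 16
Step 3: 160 μL brought to 0.8 mL → factor 800/160 = 5
Step 4: 0.1 mL brought to 2.5 mL → factor 2.5/0.1 = 25
Overall dilution factor = 10 × 16 × 5 × 25 = 20000
Stock = 25.0 ng/mL × 20000 = 5.000 × 10^5 ng/mL = 0.500 mg/mL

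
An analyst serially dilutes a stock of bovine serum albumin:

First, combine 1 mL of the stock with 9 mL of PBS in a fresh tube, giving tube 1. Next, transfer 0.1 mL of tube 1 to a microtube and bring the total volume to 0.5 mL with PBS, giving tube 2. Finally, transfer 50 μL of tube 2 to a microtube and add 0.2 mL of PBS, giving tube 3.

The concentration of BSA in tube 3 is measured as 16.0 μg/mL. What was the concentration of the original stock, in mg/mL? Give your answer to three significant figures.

4.00 mg/mL

Step 1: 1 mL + 9 mL = 10 mL total → factor 10/1 = 10
Step 2: 0.1 mL brought to 0.5 mL → factor 0.5/0.1 = 5
Step 3: 50 μL + 0.2 mL = 250 μL total → factor 250/50 = 5
Overall dilution factor = 10 × 5 × 5 = 250
Stock = 16.0 μg/mL × 250 = 4000 μg/mL = 4.00 mg/mL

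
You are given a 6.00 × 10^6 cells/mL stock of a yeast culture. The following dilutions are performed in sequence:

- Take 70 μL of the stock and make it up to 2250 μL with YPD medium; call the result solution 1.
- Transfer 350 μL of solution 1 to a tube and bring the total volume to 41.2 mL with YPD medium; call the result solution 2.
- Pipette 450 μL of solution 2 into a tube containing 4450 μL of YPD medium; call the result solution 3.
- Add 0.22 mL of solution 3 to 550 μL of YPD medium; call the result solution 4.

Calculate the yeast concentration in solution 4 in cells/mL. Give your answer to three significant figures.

Step 1: 70 μL brought to 2250 μL → factor 2250/70 = 32.143
Step 2: 350 μL brought to 41.2 mL → factor 41200/350 = 117.71
Step 3: 450 μL + 4450 μL = 4900 μL total → factor 4900/450 = 10.889
Step 4: 0.22 mL + 550 μL = 0.77 mL total → factor 0.77/0.22 = 3.5
Dilution factor through solution 4 = 32.143 × 117.71 × 10.889 × 3.5 = 1.442 × 10^5
[solution 4] = 6.00 × 10^6 cells/mL / 1.442 × 10^5 = 41.6 cells/mL

41.6 cells/mL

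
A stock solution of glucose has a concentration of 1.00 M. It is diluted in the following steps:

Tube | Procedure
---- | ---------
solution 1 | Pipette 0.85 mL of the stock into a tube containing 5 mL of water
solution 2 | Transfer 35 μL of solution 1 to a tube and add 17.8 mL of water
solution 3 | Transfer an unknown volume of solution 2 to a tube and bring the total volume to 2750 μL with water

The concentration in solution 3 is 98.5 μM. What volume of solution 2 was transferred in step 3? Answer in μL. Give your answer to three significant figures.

Step 1: 0.85 mL + 5 mL = 5.85 mL total → factor 5.85/0.85 = 6.8824
Step 2: 35 μL + 17.8 mL = 17835 μL total → factor 17835/35 = 509.57
Step 3: v brought to 2750 μL → factor = 2750 μL/v
Product of known-step factors = 3507.1
Overall factor = 1.00 M / (98.5 μM) = 10152
Step-3 factor = 10152 / 3507.1 = 2.8948
v = 2750 μL / 2.8948 = 950 μL

950 μL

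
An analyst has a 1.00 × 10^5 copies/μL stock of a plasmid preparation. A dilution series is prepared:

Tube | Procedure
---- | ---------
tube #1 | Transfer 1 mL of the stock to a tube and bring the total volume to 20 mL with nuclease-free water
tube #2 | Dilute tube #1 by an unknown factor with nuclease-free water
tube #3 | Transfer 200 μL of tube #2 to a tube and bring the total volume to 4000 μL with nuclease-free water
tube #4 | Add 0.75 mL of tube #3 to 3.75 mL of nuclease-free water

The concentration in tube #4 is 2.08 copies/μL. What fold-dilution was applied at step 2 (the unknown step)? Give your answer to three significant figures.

Step 1: 1 mL brought to 20 mL → factor 20/1 = 20
Step 2: unknown factor x
Step 3: 200 μL brought to 4000 μL → factor 4000/200 = 20
Step 4: 0.75 mL + 3.75 mL = 4.5 mL total → factor 4.5/0.75 = 6
Product of known-step factors = 2400
Overall factor = 1.00 × 10^5 copies/μL / (2.08 copies/μL) = 48077
x = 48077 / 2400 = 20.0

20.0-fold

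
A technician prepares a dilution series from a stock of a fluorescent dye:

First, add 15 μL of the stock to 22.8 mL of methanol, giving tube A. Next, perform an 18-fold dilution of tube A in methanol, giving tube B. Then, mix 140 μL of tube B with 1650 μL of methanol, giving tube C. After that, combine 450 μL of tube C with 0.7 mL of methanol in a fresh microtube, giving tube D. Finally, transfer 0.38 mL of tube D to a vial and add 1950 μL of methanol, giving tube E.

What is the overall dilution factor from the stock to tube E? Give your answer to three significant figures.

Step 1: 15 μL + 22.8 mL = 22815 μL total → factor 22815/15 = 1521
Step 2: 18-fold → factor 18
Step 3: 140 μL + 1650 μL = 1790 μL total → factor 1790/140 = 12.786
Step 4: 450 μL + 0.7 mL = 1150 μL total → factor 1150/450 = 2.5556
Step 5: 0.38 mL + 1950 μL = 2.33 mL total → factor 2.33/0.38 = 6.1316
Overall dilution factor = 1521 × 18 × 12.786 × 2.5556 × 6.1316 = 5.4851 × 10^6

5.49 × 10^6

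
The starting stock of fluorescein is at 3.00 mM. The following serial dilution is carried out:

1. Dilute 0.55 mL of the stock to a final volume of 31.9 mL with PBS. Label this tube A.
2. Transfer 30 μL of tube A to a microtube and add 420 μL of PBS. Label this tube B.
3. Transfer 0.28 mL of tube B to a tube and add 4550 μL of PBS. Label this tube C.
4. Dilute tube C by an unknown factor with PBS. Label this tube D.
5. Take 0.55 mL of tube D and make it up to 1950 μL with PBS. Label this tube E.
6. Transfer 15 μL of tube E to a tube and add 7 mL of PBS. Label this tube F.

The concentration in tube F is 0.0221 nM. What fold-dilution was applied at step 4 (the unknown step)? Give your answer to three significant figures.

5.46-fold

Step 1: 0.55 mL brought to 31.9 mL → factor 31.9/0.55 = 58
Step 2: 30 μL + 420 μL = 450 μL total → factor 450/30 = 15
Step 3: 0.28 mL + 4550 μL = 4.83 mL total → factor 4.83/0.28 = 17.25
Step 4: unknown factor x
Step 5: 0.55 mL brought to 1950 μL → factor 1.95/0.55 = 3.5455
Step 6: 15 μL + 7 mL = 7015 μL total → factor 7015/15 = 467.67
Product of known-step factors = 2.4884 × 10^7
Overall factor = 3.00 mM / (0.0221 nM) = 1.3575 × 10^8
x = 1.3575 × 10^8 / 2.4884 × 10^7 = 5.46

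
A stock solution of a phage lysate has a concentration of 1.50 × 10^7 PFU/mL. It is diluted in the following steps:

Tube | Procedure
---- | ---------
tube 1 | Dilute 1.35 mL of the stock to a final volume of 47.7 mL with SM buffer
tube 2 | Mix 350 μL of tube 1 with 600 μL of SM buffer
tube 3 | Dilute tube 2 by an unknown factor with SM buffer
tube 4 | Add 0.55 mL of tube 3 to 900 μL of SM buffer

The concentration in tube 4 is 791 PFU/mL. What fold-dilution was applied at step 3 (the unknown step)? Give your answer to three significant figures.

Step 1: 1.35 mL brought to 47.7 mL → factor 47.7/1.35 = 35.333
Step 2: 350 μL + 600 μL = 950 μL total → factor 950/350 = 2.7143
Step 3: unknown factor x
Step 4: 0.55 mL + 900 μL = 1.45 mL total → factor 1.45/0.55 = 2.6364
Product of known-step factors = 252.84
Overall factor = 1.50 × 10^7 PFU/mL / (791 PFU/mL) = 18963
x = 18963 / 252.84 = 75.0

75.0-fold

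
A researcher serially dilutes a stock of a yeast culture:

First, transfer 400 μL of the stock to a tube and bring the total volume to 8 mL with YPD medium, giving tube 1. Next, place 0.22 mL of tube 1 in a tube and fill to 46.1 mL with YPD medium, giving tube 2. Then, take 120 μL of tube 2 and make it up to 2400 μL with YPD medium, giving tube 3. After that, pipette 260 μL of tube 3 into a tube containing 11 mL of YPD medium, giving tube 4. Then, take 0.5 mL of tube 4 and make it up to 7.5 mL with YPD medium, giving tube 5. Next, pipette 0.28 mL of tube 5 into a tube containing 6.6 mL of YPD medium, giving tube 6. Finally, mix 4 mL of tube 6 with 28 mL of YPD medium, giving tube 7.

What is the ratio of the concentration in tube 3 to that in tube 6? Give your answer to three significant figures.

Step 1: 400 μL brought to 8 mL → factor 8000/400 = 20
Step 2: 0.22 mL brought to 46.1 mL → factor 46.1/0.22 = 209.55
Step 3: 120 μL brought to 2400 μL → factor 2400/120 = 20
Step 4: 260 μL + 11 mL = 11260 μL total → factor 11260/260 = 43.308
Step 5: 0.5 mL brought to 7.5 mL → factor 7.5/0.5 = 15
Step 6: 0.28 mL + 6.6 mL = 6.88 mL total → factor 6.88/0.28 = 24.571
Dilution factor to tube 3 = 83818; to tube 6 = 1.3379 × 10^9
[tube 3]/[tube 6] = (factor to tube 6)/(factor to tube 3) = 1.3379 × 10^9/83818 = 1.60 × 10^4

1.60 × 10^4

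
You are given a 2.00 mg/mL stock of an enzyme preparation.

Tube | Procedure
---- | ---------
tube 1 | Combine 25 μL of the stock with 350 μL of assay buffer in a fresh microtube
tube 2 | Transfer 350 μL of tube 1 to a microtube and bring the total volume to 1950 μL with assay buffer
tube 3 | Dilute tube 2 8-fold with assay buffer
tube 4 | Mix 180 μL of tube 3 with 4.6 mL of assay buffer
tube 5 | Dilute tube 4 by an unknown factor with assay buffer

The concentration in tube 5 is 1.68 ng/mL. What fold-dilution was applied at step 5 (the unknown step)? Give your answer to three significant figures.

67.1-fold

Step 1: 25 μL + 350 μL = 375 μL total → factor 375/25 = 15
Step 2: 350 μL brought to 1950 μL → factor 1950/350 = 5.5714
Step 3: 8-fold → factor 8
Step 4: 180 μL + 4.6 mL = 4780 μL total → factor 4780/180 = 26.556
Step 5: unknown factor x
Product of known-step factors = 17754
Overall factor = 2.00 mg/mL / (1.68 ng/mL) = 1.1905 × 10^6
x = 1.1905 × 10^6 / 17754 = 67.1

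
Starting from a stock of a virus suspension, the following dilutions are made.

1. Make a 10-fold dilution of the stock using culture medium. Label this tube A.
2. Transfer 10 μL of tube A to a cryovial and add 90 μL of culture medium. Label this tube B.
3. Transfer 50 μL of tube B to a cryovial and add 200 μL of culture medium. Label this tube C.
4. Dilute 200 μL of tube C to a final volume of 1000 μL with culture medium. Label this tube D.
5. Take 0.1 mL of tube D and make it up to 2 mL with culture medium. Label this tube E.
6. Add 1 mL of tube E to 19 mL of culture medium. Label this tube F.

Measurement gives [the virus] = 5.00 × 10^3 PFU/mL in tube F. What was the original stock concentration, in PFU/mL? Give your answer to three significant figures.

Step 1: 10-fold → factor 10
Step 2: 10 μL + 90 μL = 100 μL total → factor 100/10 = 10
Step 3: 50 μL + 200 μL = 250 μL total → factor 250/50 = 5
Step 4: 200 μL brought to 1000 μL → factor 1000/200 = 5
Step 5: 0.1 mL brought to 2 mL → factor 2/0.1 = 20
Step 6: 1 mL + 19 mL = 20 mL total → factor 20/1 = 20
Overall dilution factor = 10 × 10 × 5 × 5 × 20 × 20 = 1 × 10^6
Stock = 5.00 × 10^3 PFU/mL × 1 × 10^6 = 5.00 × 10^9 PFU/mL

5.00 × 10^9 PFU/mL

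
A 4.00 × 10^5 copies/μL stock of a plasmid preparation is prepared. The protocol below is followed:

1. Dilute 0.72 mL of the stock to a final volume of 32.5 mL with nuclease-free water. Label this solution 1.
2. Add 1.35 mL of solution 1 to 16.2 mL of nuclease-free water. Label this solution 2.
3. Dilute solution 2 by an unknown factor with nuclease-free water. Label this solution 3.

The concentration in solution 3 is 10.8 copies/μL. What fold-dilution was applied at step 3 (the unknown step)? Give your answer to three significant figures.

Step 1: 0.72 mL brought to 32.5 mL → factor 32.5/0.72 = 45.139
Step 2: 1.35 mL + 16.2 mL = 17.55 mL total → factor 17.55/1.35 = 13
Step 3: unknown factor x
Product of known-step factors = 586.81
Overall factor = 4.00 × 10^5 copies/μL / (10.8 copies/μL) = 37037
x = 37037 / 586.81 = 63.1

63.1-fold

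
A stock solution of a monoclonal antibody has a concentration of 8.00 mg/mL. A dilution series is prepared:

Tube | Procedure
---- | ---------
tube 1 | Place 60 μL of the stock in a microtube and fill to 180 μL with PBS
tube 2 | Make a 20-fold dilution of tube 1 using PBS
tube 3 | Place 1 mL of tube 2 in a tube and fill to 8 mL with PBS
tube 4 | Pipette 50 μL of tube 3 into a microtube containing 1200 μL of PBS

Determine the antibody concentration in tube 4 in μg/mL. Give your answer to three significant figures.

Step 1: 60 μL brought to 180 μL → factor 180/60 = 3
Step 2: 20-fold → factor 20
Step 3: 1 mL brought to 8 mL → factor 8/1 = 8
Step 4: 50 μL + 1200 μL = 1250 μL total → factor 1250/50 = 25
Overall dilution factor = 3 × 20 × 8 × 25 = 12000
Final = 8.00 mg/mL / 12000 = 0.0006667 mg/mL = 0.667 μg/mL

0.667 μg/mL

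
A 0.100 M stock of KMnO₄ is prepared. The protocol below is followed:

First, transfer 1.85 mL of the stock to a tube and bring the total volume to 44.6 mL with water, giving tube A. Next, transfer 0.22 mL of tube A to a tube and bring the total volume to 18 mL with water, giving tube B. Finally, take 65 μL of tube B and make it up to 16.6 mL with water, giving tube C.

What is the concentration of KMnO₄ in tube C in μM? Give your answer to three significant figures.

Step 1: 1.85 mL brought to 44.6 mL → factor 44.6/1.85 = 24.108
Step 2: 0.22 mL brought to 18 mL → factor 18/0.22 = 81.818
Step 3: 65 μL brought to 16.6 mL → factor 16600/65 = 255.38
Overall dilution factor = 24.108 × 81.818 × 255.38 = 5.0374 × 10^5
Final = 0.100 M / 5.0374 × 10^5 = 1.985 × 10^-7 M = 0.199 μM

0.199 μM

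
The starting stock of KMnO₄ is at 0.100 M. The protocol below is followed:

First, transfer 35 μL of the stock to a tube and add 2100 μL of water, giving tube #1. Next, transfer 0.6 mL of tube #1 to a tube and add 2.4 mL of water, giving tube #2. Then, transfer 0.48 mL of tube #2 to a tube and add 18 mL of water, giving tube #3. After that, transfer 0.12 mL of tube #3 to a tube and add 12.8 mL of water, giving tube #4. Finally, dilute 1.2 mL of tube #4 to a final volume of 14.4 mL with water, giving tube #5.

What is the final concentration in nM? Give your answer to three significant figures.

Step 1: 35 μL + 2100 μL = 2135 μL total → factor 2135/35 = 61
Step 2: 0.6 mL + 2.4 mL = 3 mL total → factor 3/0.6 = 5
Step 3: 0.48 mL + 18 mL = 18.48 mL total → factor 18.48/0.48 = 38.5
Step 4: 0.12 mL + 12.8 mL = 12.92 mL total → factor 12.92/0.12 = 107.67
Step 5: 1.2 mL brought to 14.4 mL → factor 14.4/1.2 = 12
Overall dilution factor = 61 × 5 × 38.5 × 107.67 × 12 = 1.5171 × 10^7
Final = 0.100 M / 1.5171 × 10^7 = 6.591 × 10^-9 M = 6.59 nM

6.59 nM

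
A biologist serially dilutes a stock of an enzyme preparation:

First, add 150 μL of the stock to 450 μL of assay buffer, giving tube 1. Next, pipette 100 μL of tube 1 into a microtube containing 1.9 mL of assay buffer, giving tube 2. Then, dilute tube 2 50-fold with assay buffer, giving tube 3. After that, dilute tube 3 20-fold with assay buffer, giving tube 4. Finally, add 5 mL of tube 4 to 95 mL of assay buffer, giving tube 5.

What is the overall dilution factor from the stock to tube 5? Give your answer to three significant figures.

1.60 × 10^6

Step 1: 150 μL + 450 μL = 600 μL total → factor 600/150 = 4
Step 2: 100 μL + 1.9 mL = 2000 μL total → factor 2000/100 = 20
Step 3: 50-fold → factor 50
Step 4: 20-fold → factor 20
Step 5: 5 mL + 95 mL = 100 mL total → factor 100/5 = 20
Overall dilution factor = 4 × 20 × 50 × 20 × 20 = 1.6 × 10^6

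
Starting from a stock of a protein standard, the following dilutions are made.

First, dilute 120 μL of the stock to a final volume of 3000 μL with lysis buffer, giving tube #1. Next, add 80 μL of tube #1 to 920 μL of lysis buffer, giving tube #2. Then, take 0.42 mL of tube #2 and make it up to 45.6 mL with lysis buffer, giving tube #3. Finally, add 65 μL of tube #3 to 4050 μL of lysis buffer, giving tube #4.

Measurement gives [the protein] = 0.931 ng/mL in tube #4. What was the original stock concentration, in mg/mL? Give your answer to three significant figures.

Step 1: 120 μL brought to 3000 μL → factor 3000/120 = 25
Step 2: 80 μL + 920 μL = 1000 μL total → factor 1000/80 = 12.5
Step 3: 0.42 mL brought to 45.6 mL → factor 45.6/0.42 = 108.57
Step 4: 65 μL + 4050 μL = 4115 μL total → factor 4115/65 = 63.308
Overall dilution factor = 25 × 12.5 × 108.57 × 63.308 = 2.1479 × 10^6
Stock = 0.931 ng/mL × 2.1479 × 10^6 = 2.000 × 10^6 ng/mL = 2.00 mg/mL

2.00 mg/mL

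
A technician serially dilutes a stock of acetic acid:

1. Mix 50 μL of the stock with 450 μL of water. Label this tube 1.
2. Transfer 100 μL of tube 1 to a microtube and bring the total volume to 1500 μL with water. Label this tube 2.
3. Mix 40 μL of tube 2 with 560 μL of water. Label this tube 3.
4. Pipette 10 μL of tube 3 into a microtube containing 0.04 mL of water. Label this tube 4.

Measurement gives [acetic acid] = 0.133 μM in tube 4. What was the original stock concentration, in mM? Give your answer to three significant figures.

Step 1: 50 μL + 450 μL = 500 μL total → factor 500/50 = 10
Step 2: 100 μL brought to 1500 μL → factor 1500/100 = 15
Step 3: 40 μL + 560 μL = 600 μL total → factor 600/40 = 15
Step 4: 10 μL + 0.04 mL = 50 μL total → factor 50/10 = 5
Overall dilution factor = 10 × 15 × 15 × 5 = 11250
Stock = 0.133 μM × 11250 = 1496 μM = 1.50 mM

1.50 mM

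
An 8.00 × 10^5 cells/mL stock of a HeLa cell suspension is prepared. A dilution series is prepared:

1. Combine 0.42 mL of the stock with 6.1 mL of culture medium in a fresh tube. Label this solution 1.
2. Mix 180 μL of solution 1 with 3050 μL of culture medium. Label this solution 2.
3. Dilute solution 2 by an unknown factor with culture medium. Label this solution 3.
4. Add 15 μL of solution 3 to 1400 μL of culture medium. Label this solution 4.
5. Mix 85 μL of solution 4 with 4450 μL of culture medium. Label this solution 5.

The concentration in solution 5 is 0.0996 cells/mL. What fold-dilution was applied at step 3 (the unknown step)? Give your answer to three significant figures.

5.73-fold

Step 1: 0.42 mL + 6.1 mL = 6.52 mL total → factor 6.52/0.42 = 15.524
Step 2: 180 μL + 3050 μL = 3230 μL total → factor 3230/180 = 17.944
Step 3: unknown factor x
Step 4: 15 μL + 1400 μL = 1415 μL total → factor 1415/15 = 94.333
Step 5: 85 μL + 4450 μL = 4535 μL total → factor 4535/85 = 53.353
Product of known-step factors = 1.402 × 10^6
Overall factor = 8.00 × 10^5 cells/mL / (0.0996 cells/mL) = 8.0321 × 10^6
x = 8.0321 × 10^6 / 1.402 × 10^6 = 5.73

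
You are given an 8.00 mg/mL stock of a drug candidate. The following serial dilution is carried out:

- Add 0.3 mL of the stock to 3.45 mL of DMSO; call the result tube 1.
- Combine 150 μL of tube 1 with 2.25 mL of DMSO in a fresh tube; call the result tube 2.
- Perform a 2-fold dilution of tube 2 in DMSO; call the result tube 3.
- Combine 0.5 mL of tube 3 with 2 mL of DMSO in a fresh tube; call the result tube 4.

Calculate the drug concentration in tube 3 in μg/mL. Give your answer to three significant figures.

Step 1: 0.3 mL + 3.45 mL = 3.75 mL total → factor 3.75/0.3 = 12.5
Step 2: 150 μL + 2.25 mL = 2400 μL total → factor 2400/150 = 16
Step 3: 2-fold → factor 2
Dilution factor through tube 3 = 12.5 × 16 × 2 = 400
[tube 3] = 8.00 mg/mL / 400 = 0.02000 mg/mL = 20.0 μg/mL

20.0 μg/mL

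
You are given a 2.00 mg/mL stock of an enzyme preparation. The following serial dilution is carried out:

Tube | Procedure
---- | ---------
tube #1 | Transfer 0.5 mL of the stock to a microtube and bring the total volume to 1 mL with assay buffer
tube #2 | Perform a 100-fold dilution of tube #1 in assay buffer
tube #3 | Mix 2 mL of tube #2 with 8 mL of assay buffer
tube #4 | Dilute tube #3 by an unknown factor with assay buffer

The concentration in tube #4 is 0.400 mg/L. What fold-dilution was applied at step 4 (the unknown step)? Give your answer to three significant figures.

Step 1: 0.5 mL brought to 1 mL → factor 1/0.5 = 2
Step 2: 100-fold → factor 100
Step 3: 2 mL + 8 mL = 10 mL total → factor 10/2 = 5
Step 4: unknown factor x
Product of known-step factors = 1000
Overall factor = 2.00 mg/mL / (0.400 mg/L) = 5000
x = 5000 / 1000 = 5.00

5.00-fold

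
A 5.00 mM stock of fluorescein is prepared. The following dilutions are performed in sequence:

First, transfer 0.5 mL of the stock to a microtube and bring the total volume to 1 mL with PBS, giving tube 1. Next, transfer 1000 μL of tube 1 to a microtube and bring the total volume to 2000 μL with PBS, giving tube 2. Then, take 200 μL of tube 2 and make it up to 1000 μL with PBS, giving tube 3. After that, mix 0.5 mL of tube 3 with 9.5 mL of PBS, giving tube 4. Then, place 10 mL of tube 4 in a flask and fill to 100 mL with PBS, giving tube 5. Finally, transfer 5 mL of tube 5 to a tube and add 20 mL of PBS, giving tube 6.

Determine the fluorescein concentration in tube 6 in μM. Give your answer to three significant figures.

0.250 μM

Step 1: 0.5 mL brought to 1 mL → factor 1/0.5 = 2
Step 2: 1000 μL brought to 2000 μL → factor 2000/1000 = 2
Step 3: 200 μL brought to 1000 μL → factor 1000/200 = 5
Step 4: 0.5 mL + 9.5 mL = 10 mL total → factor 10/0.5 = 20
Step 5: 10 mL brought to 100 mL → factor 100/10 = 10
Step 6: 5 mL + 20 mL = 25 mL total → factor 25/5 = 5
Overall dilution factor = 2 × 2 × 5 × 20 × 10 × 5 = 20000
Final = 5.00 mM / 20000 = 0.0002500 mM = 0.250 μM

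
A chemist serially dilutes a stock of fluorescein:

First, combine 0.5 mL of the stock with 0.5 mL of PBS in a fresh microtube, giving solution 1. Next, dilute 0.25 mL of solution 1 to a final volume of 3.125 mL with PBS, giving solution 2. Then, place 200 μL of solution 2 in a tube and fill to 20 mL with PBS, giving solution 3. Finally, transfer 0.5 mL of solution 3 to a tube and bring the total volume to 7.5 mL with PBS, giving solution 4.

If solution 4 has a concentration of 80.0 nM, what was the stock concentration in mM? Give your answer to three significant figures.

Step 1: 0.5 mL + 0.5 mL = 1 mL total → factor 1/0.5 = 2
Step 2: 0.25 mL brought to 3.125 mL → factor 3.125/0.25 = 12.5
Step 3: 200 μL brought to 20 mL → factor 20000/200 = 100
Step 4: 0.5 mL brought to 7.5 mL → factor 7.5/0.5 = 15
Overall dilution factor = 2 × 12.5 × 100 × 15 = 37500
Stock = 80.0 nM × 37500 = 3.000 × 10^6 nM = 3.00 mM

3.00 mM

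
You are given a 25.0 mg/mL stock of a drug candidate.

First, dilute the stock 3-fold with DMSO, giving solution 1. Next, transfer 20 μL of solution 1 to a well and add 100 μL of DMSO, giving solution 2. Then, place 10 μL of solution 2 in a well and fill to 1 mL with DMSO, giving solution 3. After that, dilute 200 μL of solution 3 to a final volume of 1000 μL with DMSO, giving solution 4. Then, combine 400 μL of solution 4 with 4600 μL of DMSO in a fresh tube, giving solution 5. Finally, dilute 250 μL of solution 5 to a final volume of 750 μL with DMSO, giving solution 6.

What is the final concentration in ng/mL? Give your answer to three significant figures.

74.1 ng/mL

Step 1: 3-fold → factor 3
Step 2: 20 μL + 100 μL = 120 μL total → factor 120/20 = 6
Step 3: 10 μL brought to 1 mL → factor 1000/10 = 100
Step 4: 200 μL brought to 1000 μL → factor 1000/200 = 5
Step 5: 400 μL + 4600 μL = 5000 μL total → factor 5000/400 = 12.5
Step 6: 250 μL brought to 750 μL → factor 750/250 = 3
Overall dilution factor = 3 × 6 × 100 × 5 × 12.5 × 3 = 3.375 × 10^5
Final = 25.0 mg/mL / 3.375 × 10^5 = 7.407 × 10^-5 mg/mL = 74.1 ng/mL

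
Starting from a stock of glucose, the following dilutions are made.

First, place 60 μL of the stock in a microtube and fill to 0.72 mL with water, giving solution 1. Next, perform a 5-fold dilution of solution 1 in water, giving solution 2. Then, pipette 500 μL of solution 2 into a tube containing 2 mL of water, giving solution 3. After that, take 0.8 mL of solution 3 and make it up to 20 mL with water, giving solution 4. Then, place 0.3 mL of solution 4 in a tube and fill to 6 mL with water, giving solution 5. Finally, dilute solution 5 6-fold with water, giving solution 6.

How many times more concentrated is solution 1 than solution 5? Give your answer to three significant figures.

1.25 × 10^4

Step 1: 60 μL brought to 0.72 mL → factor 720/60 = 12
Step 2: 5-fold → factor 5
Step 3: 500 μL + 2 mL = 2500 μL total → factor 2500/500 = 5
Step 4: 0.8 mL brought to 20 mL → factor 20/0.8 = 25
Step 5: 0.3 mL brought to 6 mL → factor 6/0.3 = 20
Dilution factor to solution 1 = 12; to solution 5 = 1.5 × 10^5
[solution 1]/[solution 5] = (factor to solution 5)/(factor to solution 1) = 1.5 × 10^5/12 = 1.25 × 10^4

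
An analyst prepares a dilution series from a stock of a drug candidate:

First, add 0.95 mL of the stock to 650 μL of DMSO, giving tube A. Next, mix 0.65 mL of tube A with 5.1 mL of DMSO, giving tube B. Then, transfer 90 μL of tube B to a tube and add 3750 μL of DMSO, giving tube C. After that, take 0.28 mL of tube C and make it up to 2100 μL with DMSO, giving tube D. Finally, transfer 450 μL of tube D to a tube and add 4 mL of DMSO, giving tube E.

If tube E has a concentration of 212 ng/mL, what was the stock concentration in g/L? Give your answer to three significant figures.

10.0 g/L

Step 1: 0.95 mL + 650 μL = 1.6 mL total → factor 1.6/0.95 = 1.6842
Step 2: 0.65 mL + 5.1 mL = 5.75 mL total → factor 5.75/0.65 = 8.8462
Step 3: 90 μL + 3750 μL = 3840 μL total → factor 3840/90 = 42.667
Step 4: 0.28 mL brought to 2100 μL → factor 2.1/0.28 = 7.5
Step 5: 450 μL + 4 mL = 4450 μL total → factor 4450/450 = 9.8889
Overall dilution factor = 1.6842 × 8.8462 × 42.667 × 7.5 × 9.8889 = 47146
Stock = 212 ng/mL × 47146 = 9.995 × 10^6 ng/mL = 10.0 g/L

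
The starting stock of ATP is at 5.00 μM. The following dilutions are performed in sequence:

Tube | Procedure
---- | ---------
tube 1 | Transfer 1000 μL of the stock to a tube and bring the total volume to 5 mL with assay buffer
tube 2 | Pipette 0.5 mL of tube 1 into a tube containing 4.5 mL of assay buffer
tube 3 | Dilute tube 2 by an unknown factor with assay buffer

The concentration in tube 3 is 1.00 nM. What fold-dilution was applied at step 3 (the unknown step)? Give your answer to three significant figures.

100-fold

Step 1: 1000 μL brought to 5 mL → factor 5000/1000 = 5
Step 2: 0.5 mL + 4.5 mL = 5 mL total → factor 5/0.5 = 10
Step 3: unknown factor x
Product of known-step factors = 50
Overall factor = 5.00 μM / (1.00 nM) = 5000
x = 5000 / 50 = 100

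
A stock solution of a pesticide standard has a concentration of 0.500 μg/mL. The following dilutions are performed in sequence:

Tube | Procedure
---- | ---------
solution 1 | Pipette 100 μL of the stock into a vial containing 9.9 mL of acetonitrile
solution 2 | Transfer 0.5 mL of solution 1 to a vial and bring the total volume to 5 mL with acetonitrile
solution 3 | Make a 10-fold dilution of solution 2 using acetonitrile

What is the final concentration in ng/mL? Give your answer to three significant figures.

0.0500 ng/mL

Step 1: 100 μL + 9.9 mL = 10000 μL total → factor 10000/100 = 100
Step 2: 0.5 mL brought to 5 mL → factor 5/0.5 = 10
Step 3: 10-fold → factor 10
Overall dilution factor = 100 × 10 × 10 = 10000
Final = 0.500 μg/mL / 10000 = 5.000 × 10^-5 μg/mL = 0.0500 ng/mL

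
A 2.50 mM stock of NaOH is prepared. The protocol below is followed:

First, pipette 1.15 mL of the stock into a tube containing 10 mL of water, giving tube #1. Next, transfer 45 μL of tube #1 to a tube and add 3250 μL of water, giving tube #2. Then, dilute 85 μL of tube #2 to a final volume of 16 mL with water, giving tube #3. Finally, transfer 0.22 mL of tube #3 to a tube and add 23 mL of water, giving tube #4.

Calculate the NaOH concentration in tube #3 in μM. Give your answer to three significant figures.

0.0187 μM

Step 1: 1.15 mL + 10 mL = 11.15 mL total → factor 11.15/1.15 = 9.6957
Step 2: 45 μL + 3250 μL = 3295 μL total → factor 3295/45 = 73.222
Step 3: 85 μL brought to 16 mL → factor 16000/85 = 188.24
Dilution factor through tube #3 = 9.6957 × 73.222 × 188.24 = 1.3364 × 10^5
[tube #3] = 2.50 mM / 1.3364 × 10^5 = 1.871 × 10^-5 mM = 0.0187 μM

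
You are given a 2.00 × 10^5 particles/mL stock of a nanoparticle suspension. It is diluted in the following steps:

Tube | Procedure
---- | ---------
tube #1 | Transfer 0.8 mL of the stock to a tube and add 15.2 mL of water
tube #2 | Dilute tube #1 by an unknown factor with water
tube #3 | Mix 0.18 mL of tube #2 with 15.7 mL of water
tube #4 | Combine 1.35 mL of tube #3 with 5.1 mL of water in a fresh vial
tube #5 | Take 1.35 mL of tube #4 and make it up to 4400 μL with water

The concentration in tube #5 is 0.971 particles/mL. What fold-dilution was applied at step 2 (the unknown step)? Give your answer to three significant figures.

Step 1: 0.8 mL + 15.2 mL = 16 mL total → factor 16/0.8 = 20
Step 2: unknown factor x
Step 3: 0.18 mL + 15.7 mL = 15.88 mL total → factor 15.88/0.18 = 88.222
Step 4: 1.35 mL + 5.1 mL = 6.45 mL total → factor 6.45/1.35 = 4.7778
Step 5: 1.35 mL brought to 4400 μL → factor 4.4/1.35 = 3.2593
Product of known-step factors = 27476
Overall factor = 2.00 × 10^5 particles/mL / (0.971 particles/mL) = 2.0597 × 10^5
x = 2.0597 × 10^5 / 27476 = 7.50

7.50-fold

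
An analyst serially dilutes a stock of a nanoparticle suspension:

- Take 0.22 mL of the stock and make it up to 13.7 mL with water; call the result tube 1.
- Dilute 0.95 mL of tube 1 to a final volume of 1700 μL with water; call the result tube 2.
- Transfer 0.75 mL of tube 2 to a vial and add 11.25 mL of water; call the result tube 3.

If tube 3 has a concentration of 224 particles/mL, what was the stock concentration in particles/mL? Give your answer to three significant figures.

Step 1: 0.22 mL brought to 13.7 mL → factor 13.7/0.22 = 62.273
Step 2: 0.95 mL brought to 1700 μL → factor 1.7/0.95 = 1.7895
Step 3: 0.75 mL + 11.25 mL = 12 mL total → factor 12/0.75 = 16
Overall dilution factor = 62.273 × 1.7895 × 16 = 1783
Stock = 224 particles/mL × 1783 = 3.99 × 10^5 particles/mL

3.99 × 10^5 particles/mL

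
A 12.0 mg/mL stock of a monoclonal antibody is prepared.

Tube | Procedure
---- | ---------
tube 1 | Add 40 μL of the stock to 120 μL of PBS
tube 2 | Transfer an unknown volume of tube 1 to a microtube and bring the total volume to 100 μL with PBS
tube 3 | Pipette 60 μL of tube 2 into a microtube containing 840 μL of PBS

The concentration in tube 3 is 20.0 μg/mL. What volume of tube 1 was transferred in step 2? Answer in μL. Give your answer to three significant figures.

10.0 μL

Step 1: 40 μL + 120 μL = 160 μL total → factor 160/40 = 4
Step 2: v brought to 100 μL → factor = 100 μL/v
Step 3: 60 μL + 840 μL = 900 μL total → factor 900/60 = 15
Product of known-step factors = 60
Overall factor = 12.0 mg/mL / (20.0 μg/mL) = 600
Step-2 factor = 600 / 60 = 10
v = 100 μL / 10 = 10.0 μL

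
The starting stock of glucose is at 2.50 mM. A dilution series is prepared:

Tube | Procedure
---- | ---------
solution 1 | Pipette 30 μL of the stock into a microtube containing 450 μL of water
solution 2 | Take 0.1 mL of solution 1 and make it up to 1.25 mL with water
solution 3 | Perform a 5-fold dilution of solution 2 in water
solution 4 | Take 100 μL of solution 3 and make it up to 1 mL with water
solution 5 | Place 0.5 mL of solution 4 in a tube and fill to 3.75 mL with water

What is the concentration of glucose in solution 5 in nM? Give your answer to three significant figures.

33.3 nM

Step 1: 30 μL + 450 μL = 480 μL total → factor 480/30 = 16
Step 2: 0.1 mL brought to 1.25 mL → factor 1.25/0.1 = 12.5
Step 3: 5-fold → factor 5
Step 4: 100 μL brought to 1 mL → factor 1000/100 = 10
Step 5: 0.5 mL brought to 3.75 mL → factor 3.75/0.5 = 7.5
Overall dilution factor = 16 × 12.5 × 5 × 10 × 7.5 = 75000
Final = 2.50 mM / 75000 = 3.333 × 10^-5 mM = 33.3 nM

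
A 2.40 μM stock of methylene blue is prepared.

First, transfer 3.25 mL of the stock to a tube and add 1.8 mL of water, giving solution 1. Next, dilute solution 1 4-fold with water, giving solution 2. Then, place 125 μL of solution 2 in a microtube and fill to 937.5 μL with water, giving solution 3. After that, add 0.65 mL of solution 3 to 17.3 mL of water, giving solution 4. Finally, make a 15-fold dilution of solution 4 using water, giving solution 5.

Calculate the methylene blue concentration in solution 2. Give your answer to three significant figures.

Step 1: 3.25 mL + 1.8 mL = 5.05 mL total → factor 5.05/3.25 = 1.5538
Step 2: 4-fold → factor 4
Dilution factor through solution 2 = 1.5538 × 4 = 6.2154
[solution 2] = 2.40 μM / 6.2154 = 0.386 μM

0.386 μM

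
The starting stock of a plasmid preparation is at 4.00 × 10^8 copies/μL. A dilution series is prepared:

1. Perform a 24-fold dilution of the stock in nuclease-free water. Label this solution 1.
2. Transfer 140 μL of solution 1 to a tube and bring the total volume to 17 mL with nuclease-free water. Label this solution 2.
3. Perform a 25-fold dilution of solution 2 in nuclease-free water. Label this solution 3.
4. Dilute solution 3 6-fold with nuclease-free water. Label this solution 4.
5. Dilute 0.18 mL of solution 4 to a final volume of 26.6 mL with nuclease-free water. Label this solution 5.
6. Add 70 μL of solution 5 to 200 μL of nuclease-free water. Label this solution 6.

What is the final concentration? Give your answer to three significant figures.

Step 1: 24-fold → factor 24
Step 2: 140 μL brought to 17 mL → factor 17000/140 = 121.43
Step 3: 25-fold → factor 25
Step 4: 6-fold → factor 6
Step 5: 0.18 mL brought to 26.6 mL → factor 26.6/0.18 = 147.78
Step 6: 70 μL + 200 μL = 270 μL total → factor 270/70 = 3.8571
Overall dilution factor = 24 × 121.43 × 25 × 6 × 147.78 × 3.8571 = 2.4917 × 10^8
Final = 4.00 × 10^8 copies/μL / 2.4917 × 10^8 = 1.61 copies/μL

1.61 copies/μL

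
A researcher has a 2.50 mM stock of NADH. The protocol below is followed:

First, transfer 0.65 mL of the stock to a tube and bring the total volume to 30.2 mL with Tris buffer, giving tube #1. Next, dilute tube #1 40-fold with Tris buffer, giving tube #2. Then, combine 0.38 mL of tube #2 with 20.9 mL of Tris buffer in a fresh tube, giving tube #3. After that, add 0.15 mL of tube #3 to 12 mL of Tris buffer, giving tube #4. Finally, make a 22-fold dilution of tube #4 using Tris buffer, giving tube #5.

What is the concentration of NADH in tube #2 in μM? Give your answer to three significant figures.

Step 1: 0.65 mL brought to 30.2 mL → factor 30.2/0.65 = 46.462
Step 2: 40-fold → factor 40
Dilution factor through tube #2 = 46.462 × 40 = 1858.5
[tube #2] = 2.50 mM / 1858.5 = 0.001345 mM = 1.35 μM

1.35 μM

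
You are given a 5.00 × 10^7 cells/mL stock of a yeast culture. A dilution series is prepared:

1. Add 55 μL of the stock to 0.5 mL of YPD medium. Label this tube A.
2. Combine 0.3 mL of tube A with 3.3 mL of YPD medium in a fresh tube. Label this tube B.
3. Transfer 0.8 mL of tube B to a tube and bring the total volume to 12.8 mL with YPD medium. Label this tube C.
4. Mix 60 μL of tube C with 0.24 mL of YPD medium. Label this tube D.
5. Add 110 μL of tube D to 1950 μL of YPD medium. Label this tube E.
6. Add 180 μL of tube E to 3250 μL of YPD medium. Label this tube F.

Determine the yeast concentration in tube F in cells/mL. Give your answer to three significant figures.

Step 1: 55 μL + 0.5 mL = 555 μL total → factor 555/55 = 10.091
Step 2: 0.3 mL + 3.3 mL = 3.6 mL total → factor 3.6/0.3 = 12
Step 3: 0.8 mL brought to 12.8 mL → factor 12.8/0.8 = 16
Step 4: 60 μL + 0.24 mL = 300 μL total → factor 300/60 = 5
Step 5: 110 μL + 1950 μL = 2060 μL total → factor 2060/110 = 18.727
Step 6: 180 μL + 3250 μL = 3430 μL total → factor 3430/180 = 19.056
Overall dilution factor = 10.091 × 12 × 16 × 5 × 18.727 × 19.056 = 3.457 × 10^6
Final = 5.00 × 10^7 cells/mL / 3.457 × 10^6 = 14.5 cells/mL

14.5 cells/mL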